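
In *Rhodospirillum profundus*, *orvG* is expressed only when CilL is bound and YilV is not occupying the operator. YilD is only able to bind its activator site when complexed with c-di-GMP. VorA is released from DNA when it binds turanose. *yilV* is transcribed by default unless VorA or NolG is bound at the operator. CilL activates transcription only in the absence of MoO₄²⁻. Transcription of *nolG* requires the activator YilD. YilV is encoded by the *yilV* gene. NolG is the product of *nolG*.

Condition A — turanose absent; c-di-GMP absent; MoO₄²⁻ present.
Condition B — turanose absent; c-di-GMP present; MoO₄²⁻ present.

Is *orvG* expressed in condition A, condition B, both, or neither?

neither

Condition A:
Turanose is absent, so VorA is active.
c-di-GMP is absent, so YilD is inactive.
Required activator YilD is absent, so *nolG* is not transcribed.
So NolG is not produced.
With repressor VorA bound, *yilV* is not transcribed.
So YilV is not produced.
MoO₄²⁻ is present, so CilL is inactive.
Required activator CilL is absent, so *orvG* is not transcribed.
→ *orvG* is OFF in A.
Condition B:
Turanose is absent, so VorA is active.
c-di-GMP is present, so YilD is active.
No repressor is bound and YilD is active, so *nolG* is transcribed.
So NolG is produced and active.
With repressor VorA bound, *yilV* is not transcribed.
So YilV is not produced.
MoO₄²⁻ is present, so CilL is inactive.
Required activator CilL is absent, so *orvG* is not transcribed.
→ *orvG* is OFF in B.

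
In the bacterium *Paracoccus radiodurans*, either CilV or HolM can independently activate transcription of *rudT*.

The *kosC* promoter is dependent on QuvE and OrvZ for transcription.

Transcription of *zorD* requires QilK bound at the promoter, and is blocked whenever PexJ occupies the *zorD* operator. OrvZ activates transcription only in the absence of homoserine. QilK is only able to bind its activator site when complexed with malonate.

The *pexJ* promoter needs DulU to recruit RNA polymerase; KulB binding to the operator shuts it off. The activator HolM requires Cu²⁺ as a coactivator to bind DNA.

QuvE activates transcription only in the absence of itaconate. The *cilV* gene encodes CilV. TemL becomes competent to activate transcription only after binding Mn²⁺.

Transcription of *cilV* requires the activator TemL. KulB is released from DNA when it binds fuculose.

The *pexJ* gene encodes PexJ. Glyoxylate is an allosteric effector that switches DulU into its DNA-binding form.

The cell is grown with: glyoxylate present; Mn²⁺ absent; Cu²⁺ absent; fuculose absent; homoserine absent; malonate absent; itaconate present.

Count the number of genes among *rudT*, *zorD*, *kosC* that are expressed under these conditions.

0

Mn²⁺ is absent, so TemL is inactive.
Required activator TemL is absent, so *cilV* is not transcribed.
So CilV is not produced.
Cu²⁺ is absent, so HolM is inactive.
No activator is available at the *rudT* promoter, so *rudT* is not transcribed.
→ *rudT* is OFF.
Glyoxylate is present, so DulU is active.
Fuculose is absent, so KulB is active.
With repressor KulB bound, *pexJ* is not transcribed.
So PexJ is not produced.
Malonate is absent, so QilK is inactive.
Required activator QilK is absent, so *zorD* is not transcribed.
→ *zorD* is OFF.
Itaconate is present, so QuvE is inactive.
Homoserine is absent, so OrvZ is active.
Required activator QuvE is absent, so *kosC* is not transcribed.
→ *kosC* is OFF.
0 of the 3 genes are transcribed.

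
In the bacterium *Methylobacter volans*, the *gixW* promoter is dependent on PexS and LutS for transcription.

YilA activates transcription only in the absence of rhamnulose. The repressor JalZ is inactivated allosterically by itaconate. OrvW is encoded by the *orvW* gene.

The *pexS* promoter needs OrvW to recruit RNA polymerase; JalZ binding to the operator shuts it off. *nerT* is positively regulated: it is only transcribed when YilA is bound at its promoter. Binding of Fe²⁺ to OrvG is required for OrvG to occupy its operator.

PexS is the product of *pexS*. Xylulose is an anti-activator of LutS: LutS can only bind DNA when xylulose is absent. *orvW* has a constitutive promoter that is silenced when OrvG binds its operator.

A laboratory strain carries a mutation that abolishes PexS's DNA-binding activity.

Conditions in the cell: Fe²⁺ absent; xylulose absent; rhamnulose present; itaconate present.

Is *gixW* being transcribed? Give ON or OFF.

PexS is non-functional in this strain, so it has no effect.
Xylulose is absent, so LutS is active.
Required activator PexS is absent, so *gixW* is not transcribed.

OFF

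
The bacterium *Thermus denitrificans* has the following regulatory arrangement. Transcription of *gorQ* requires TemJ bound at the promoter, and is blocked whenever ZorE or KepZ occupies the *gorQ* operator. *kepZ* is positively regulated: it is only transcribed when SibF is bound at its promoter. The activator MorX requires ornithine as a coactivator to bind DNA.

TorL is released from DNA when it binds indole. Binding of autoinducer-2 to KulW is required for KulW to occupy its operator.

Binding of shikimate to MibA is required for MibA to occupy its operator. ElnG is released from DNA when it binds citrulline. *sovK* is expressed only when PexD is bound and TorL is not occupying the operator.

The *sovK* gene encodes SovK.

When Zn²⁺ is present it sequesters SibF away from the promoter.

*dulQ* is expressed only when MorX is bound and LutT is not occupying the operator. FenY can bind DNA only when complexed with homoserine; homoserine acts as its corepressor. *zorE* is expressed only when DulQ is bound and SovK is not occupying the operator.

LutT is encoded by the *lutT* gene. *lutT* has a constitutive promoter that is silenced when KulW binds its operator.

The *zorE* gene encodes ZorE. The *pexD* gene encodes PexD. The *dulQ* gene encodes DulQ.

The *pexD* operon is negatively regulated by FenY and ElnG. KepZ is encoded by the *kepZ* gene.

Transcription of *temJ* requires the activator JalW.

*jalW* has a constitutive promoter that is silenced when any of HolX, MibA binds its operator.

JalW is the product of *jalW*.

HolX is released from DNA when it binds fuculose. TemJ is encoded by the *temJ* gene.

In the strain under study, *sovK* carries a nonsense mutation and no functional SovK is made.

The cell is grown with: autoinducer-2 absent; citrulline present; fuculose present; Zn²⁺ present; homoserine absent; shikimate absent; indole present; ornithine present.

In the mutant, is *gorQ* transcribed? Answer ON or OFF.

Ornithine is present, so MorX is active.
Autoinducer-2 is absent, so KulW is inactive.
With no repressor bound, *lutT* is transcribed.
So LutT is produced and active.
With repressor LutT bound, *dulQ* is not transcribed.
So DulQ is not produced.
SovK is non-functional in this strain, so it has no effect.
Required activator DulQ is absent, so *zorE* is not transcribed.
So ZorE is not produced.
Zn²⁺ is present, so SibF is inactive.
Required activator SibF is absent, so *kepZ* is not transcribed.
So KepZ is not produced.
Fuculose is present, so HolX is inactive.
Shikimate is absent, so MibA is inactive.
With no repressor bound, *jalW* is transcribed.
So JalW is produced and active.
No repressor is bound and JalW is active, so *temJ* is transcribed.
So TemJ is produced and active.
No repressor is bound and TemJ is active, so *gorQ* is transcribed.

ON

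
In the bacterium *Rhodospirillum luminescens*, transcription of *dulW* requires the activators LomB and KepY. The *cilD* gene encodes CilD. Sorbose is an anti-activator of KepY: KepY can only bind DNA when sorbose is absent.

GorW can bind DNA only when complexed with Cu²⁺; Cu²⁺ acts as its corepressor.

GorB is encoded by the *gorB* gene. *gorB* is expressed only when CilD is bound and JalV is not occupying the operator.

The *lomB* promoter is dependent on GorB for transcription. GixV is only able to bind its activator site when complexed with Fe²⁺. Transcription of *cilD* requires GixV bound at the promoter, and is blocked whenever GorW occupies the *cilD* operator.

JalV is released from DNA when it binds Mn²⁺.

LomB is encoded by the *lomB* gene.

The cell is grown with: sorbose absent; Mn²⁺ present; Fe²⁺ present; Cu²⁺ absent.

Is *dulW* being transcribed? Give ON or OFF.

Fe²⁺ is present, so GixV is active.
Cu²⁺ is absent, so GorW is inactive.
No repressor is bound and GixV is active, so *cilD* is transcribed.
So CilD is produced and active.
Mn²⁺ is present, so JalV is inactive.
No repressor is bound and CilD is active, so *gorB* is transcribed.
So GorB is produced and active.
No repressor is bound and GorB is active, so *lomB* is transcribed.
So LomB is produced and active.
Sorbose is absent, so KepY is active.
No repressor is bound and LomB and KepY are active, so *dulW* is transcribed.

ON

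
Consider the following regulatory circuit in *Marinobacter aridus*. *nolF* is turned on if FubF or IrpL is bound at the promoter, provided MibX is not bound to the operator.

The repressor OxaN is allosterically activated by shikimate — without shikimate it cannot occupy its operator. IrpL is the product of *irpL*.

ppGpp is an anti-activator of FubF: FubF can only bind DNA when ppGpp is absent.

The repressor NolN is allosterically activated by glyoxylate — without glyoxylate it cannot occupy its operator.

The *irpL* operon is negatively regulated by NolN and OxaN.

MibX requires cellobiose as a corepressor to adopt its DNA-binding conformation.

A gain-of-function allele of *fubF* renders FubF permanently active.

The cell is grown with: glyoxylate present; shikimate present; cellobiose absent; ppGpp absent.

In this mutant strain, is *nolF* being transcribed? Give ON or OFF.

FubF is constitutively active in this strain.
Cellobiose is absent, so MibX is inactive.
Glyoxylate is present, so NolN is active.
Shikimate is present, so OxaN is active.
With repressor NolN bound, *irpL* is not transcribed.
So IrpL is not produced.
Activator FubF is present, so *nolF* is transcribed.

ON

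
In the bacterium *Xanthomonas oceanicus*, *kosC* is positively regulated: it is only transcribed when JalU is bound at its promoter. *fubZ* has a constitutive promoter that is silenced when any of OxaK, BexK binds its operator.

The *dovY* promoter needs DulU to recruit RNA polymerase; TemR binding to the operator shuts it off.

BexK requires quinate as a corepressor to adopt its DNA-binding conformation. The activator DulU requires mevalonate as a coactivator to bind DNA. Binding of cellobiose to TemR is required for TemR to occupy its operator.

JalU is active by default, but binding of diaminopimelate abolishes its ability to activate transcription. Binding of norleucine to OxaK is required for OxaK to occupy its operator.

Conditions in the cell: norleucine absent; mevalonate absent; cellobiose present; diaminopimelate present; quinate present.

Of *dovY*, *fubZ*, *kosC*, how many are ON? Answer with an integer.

0

Mevalonate is absent, so DulU is inactive.
Cellobiose is present, so TemR is active.
With repressor TemR bound, *dovY* is not transcribed.
→ *dovY* is OFF.
Norleucine is absent, so OxaK is inactive.
Quinate is present, so BexK is active.
With repressor BexK bound, *fubZ* is not transcribed.
→ *fubZ* is OFF.
Diaminopimelate is present, so JalU is inactive.
Required activator JalU is absent, so *kosC* is not transcribed.
→ *kosC* is OFF.
0 of the 3 genes are transcribed.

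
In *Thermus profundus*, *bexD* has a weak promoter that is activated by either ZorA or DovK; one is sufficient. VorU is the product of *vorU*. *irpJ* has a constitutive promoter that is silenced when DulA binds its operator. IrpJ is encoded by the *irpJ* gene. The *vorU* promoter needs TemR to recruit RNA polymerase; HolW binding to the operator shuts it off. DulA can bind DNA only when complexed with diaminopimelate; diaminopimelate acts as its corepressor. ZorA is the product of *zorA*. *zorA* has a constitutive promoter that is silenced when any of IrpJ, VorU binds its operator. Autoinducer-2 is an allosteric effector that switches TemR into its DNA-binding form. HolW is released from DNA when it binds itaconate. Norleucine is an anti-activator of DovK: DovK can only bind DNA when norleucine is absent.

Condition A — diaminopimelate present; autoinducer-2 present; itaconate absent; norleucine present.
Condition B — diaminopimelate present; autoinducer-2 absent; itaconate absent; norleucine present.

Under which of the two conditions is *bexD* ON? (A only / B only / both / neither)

Condition A:
Diaminopimelate is present, so DulA is active.
With repressor DulA bound, *irpJ* is not transcribed.
So IrpJ is not produced.
Autoinducer-2 is present, so TemR is active.
Itaconate is absent, so HolW is active.
With repressor HolW bound, *vorU* is not transcribed.
So VorU is not produced.
With no repressor bound, *zorA* is transcribed.
So ZorA is produced and active.
Norleucine is present, so DovK is inactive.
Activator ZorA is present, so *bexD* is transcribed.
→ *bexD* is ON in A.
Condition B:
Diaminopimelate is present, so DulA is active.
With repressor DulA bound, *irpJ* is not transcribed.
So IrpJ is not produced.
Autoinducer-2 is absent, so TemR is inactive.
Itaconate is absent, so HolW is active.
With repressor HolW bound, *vorU* is not transcribed.
So VorU is not produced.
With no repressor bound, *zorA* is transcribed.
So ZorA is produced and active.
Norleucine is present, so DovK is inactive.
Activator ZorA is present, so *bexD* is transcribed.
→ *bexD* is ON in B.

both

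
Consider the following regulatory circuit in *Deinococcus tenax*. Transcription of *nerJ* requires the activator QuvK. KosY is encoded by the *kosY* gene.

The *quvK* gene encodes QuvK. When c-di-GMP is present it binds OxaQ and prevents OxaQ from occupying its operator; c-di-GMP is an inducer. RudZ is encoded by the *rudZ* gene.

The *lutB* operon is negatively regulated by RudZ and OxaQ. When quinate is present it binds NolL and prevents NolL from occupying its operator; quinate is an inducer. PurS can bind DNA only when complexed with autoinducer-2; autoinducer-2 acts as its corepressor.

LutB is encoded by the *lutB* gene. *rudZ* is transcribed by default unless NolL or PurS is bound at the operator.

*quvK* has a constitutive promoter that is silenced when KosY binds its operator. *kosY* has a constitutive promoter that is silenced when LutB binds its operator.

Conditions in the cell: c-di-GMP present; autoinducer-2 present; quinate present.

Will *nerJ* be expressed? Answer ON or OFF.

ON

Quinate is present, so NolL is inactive.
Autoinducer-2 is present, so PurS is active.
With repressor PurS bound, *rudZ* is not transcribed.
So RudZ is not produced.
c-di-GMP is present, so OxaQ is inactive.
With no repressor bound, *lutB* is transcribed.
So LutB is produced and active.
With repressor LutB bound, *kosY* is not transcribed.
So KosY is not produced.
With no repressor bound, *quvK* is transcribed.
So QuvK is produced and active.
No repressor is bound and QuvK is active, so *nerJ* is transcribed.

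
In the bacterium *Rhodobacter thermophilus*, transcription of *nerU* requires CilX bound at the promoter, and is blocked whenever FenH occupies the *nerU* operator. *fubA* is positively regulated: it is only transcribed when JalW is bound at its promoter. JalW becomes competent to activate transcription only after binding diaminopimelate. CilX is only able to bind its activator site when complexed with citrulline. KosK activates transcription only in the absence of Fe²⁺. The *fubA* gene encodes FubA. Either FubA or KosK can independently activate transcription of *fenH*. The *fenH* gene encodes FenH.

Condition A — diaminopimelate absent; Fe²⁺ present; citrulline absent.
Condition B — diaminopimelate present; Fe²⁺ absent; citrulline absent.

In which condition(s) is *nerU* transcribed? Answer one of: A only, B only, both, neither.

neither

Condition A:
Diaminopimelate is absent, so JalW is inactive.
Required activator JalW is absent, so *fubA* is not transcribed.
So FubA is not produced.
Fe²⁺ is present, so KosK is inactive.
No activator is available at the *fenH* promoter, so *fenH* is not transcribed.
So FenH is not produced.
Citrulline is absent, so CilX is inactive.
Required activator CilX is absent, so *nerU* is not transcribed.
→ *nerU* is OFF in A.
Condition B:
Diaminopimelate is present, so JalW is active.
No repressor is bound and JalW is active, so *fubA* is transcribed.
So FubA is produced and active.
Fe²⁺ is absent, so KosK is active.
Activator FubA is present, so *fenH* is transcribed.
So FenH is produced and active.
Citrulline is absent, so CilX is inactive.
With repressor FenH bound, *nerU* is not transcribed.
→ *nerU* is OFF in B.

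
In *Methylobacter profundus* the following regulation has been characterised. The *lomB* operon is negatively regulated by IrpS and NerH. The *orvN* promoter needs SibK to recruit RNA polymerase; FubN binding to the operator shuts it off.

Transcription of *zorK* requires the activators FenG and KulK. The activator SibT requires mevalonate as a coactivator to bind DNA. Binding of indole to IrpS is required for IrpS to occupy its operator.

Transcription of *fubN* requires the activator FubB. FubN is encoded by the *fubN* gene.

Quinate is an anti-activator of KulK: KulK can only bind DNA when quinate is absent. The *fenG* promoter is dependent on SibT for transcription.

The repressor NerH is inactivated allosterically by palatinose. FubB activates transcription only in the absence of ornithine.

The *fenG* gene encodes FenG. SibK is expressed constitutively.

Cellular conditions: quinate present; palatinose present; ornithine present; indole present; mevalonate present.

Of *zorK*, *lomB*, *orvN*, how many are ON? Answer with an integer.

1

Mevalonate is present, so SibT is active.
No repressor is bound and SibT is active, so *fenG* is transcribed.
So FenG is produced and active.
Quinate is present, so KulK is inactive.
Required activator KulK is absent, so *zorK* is not transcribed.
→ *zorK* is OFF.
Indole is present, so IrpS is active.
Palatinose is present, so NerH is inactive.
With repressor IrpS bound, *lomB* is not transcribed.
→ *lomB* is OFF.
SibK is produced constitutively and is active.
Ornithine is present, so FubB is inactive.
Required activator FubB is absent, so *fubN* is not transcribed.
So FubN is not produced.
No repressor is bound and SibK is active, so *orvN* is transcribed.
→ *orvN* is ON.
1 of the 3 genes is transcribed.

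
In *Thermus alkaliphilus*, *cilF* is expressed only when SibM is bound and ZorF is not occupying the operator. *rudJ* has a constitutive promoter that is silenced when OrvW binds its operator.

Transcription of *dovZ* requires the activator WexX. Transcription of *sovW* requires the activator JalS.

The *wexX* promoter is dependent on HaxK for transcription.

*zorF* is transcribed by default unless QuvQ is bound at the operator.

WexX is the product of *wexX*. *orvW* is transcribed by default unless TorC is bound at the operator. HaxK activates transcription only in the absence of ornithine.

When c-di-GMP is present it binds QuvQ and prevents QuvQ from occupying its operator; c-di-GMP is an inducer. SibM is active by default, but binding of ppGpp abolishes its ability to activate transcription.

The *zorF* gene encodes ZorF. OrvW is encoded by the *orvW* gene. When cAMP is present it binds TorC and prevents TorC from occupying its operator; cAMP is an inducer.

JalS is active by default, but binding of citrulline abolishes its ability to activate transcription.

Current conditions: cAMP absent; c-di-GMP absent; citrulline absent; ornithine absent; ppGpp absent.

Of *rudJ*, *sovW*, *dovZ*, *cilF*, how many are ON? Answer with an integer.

4

cAMP is absent, so TorC is active.
With repressor TorC bound, *orvW* is not transcribed.
So OrvW is not produced.
With no repressor bound, *rudJ* is transcribed.
→ *rudJ* is ON.
Citrulline is absent, so JalS is active.
No repressor is bound and JalS is active, so *sovW* is transcribed.
→ *sovW* is ON.
Ornithine is absent, so HaxK is active.
No repressor is bound and HaxK is active, so *wexX* is transcribed.
So WexX is produced and active.
No repressor is bound and WexX is active, so *dovZ* is transcribed.
→ *dovZ* is ON.
ppGpp is absent, so SibM is active.
c-di-GMP is absent, so QuvQ is active.
With repressor QuvQ bound, *zorF* is not transcribed.
So ZorF is not produced.
No repressor is bound and SibM is active, so *cilF* is transcribed.
→ *cilF* is ON.
4 of the 4 genes are transcribed.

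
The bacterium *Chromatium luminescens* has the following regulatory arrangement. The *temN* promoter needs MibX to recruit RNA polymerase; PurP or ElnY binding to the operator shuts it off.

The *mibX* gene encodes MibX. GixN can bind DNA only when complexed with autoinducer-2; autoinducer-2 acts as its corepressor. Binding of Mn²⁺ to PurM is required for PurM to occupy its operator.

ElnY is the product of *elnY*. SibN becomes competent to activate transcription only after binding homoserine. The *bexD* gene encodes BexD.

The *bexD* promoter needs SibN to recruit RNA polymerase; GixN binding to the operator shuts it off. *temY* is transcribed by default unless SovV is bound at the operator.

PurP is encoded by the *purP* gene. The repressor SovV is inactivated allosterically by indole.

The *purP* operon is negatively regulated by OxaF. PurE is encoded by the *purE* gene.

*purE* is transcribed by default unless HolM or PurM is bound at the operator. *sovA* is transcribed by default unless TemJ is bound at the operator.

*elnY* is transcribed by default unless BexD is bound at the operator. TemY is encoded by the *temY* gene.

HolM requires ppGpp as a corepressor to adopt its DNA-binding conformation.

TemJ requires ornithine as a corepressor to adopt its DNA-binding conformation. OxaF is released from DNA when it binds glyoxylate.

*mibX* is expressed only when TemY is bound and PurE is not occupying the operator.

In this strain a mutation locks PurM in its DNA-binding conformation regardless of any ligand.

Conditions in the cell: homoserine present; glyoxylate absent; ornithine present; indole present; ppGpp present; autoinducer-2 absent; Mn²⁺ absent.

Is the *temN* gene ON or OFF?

Glyoxylate is absent, so OxaF is active.
With repressor OxaF bound, *purP* is not transcribed.
So PurP is not produced.
ppGpp is present, so HolM is active.
PurM is constitutively active in this strain.
With repressor HolM bound, *purE* is not transcribed.
So PurE is not produced.
Indole is present, so SovV is inactive.
With no repressor bound, *temY* is transcribed.
So TemY is produced and active.
No repressor is bound and TemY is active, so *mibX* is transcribed.
So MibX is produced and active.
Autoinducer-2 is absent, so GixN is inactive.
Homoserine is present, so SibN is active.
No repressor is bound and SibN is active, so *bexD* is transcribed.
So BexD is produced and active.
With repressor BexD bound, *elnY* is not transcribed.
So ElnY is not produced.
No repressor is bound and MibX is active, so *temN* is transcribed.

ON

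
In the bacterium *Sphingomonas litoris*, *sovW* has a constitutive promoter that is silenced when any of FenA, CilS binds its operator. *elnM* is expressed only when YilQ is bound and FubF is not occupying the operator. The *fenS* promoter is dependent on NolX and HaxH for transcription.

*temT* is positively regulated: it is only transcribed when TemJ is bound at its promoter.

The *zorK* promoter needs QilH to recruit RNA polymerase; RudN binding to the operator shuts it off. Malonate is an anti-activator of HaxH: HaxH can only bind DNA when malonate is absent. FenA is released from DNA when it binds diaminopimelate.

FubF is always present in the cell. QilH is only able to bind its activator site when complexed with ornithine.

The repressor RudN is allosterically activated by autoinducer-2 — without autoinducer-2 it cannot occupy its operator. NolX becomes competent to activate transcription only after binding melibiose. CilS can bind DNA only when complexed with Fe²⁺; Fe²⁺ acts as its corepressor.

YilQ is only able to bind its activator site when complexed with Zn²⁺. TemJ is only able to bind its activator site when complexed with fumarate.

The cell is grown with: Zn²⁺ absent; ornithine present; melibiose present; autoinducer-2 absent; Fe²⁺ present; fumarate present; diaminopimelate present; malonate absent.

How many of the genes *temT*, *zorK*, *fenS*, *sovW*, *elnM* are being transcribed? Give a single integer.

Fumarate is present, so TemJ is active.
No repressor is bound and TemJ is active, so *temT* is transcribed.
→ *temT* is ON.
Ornithine is present, so QilH is active.
Autoinducer-2 is absent, so RudN is inactive.
No repressor is bound and QilH is active, so *zorK* is transcribed.
→ *zorK* is ON.
Melibiose is present, so NolX is active.
Malonate is absent, so HaxH is active.
No repressor is bound and NolX and HaxH are active, so *fenS* is transcribed.
→ *fenS* is ON.
Diaminopimelate is present, so FenA is inactive.
Fe²⁺ is present, so CilS is active.
With repressor CilS bound, *sovW* is not transcribed.
→ *sovW* is OFF.
FubF is produced constitutively and is active.
Zn²⁺ is absent, so YilQ is inactive.
With repressor FubF bound, *elnM* is not transcribed.
→ *elnM* is OFF.
3 of the 5 genes are transcribed.

3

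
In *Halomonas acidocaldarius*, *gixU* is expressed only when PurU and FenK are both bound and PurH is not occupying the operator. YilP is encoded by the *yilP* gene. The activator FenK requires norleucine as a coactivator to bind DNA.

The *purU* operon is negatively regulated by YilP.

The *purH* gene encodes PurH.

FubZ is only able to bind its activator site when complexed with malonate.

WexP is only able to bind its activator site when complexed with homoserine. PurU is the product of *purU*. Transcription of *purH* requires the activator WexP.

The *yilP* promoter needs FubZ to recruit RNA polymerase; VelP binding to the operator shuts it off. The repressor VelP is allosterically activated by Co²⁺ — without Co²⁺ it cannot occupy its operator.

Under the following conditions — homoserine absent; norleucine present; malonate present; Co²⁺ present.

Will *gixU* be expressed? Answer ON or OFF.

Co²⁺ is present, so VelP is active.
Malonate is present, so FubZ is active.
With repressor VelP bound, *yilP* is not transcribed.
So YilP is not produced.
With no repressor bound, *purU* is transcribed.
So PurU is produced and active.
Homoserine is absent, so WexP is inactive.
Required activator WexP is absent, so *purH* is not transcribed.
So PurH is not produced.
Norleucine is present, so FenK is active.
No repressor is bound and PurU and FenK are active, so *gixU* is transcribed.

ON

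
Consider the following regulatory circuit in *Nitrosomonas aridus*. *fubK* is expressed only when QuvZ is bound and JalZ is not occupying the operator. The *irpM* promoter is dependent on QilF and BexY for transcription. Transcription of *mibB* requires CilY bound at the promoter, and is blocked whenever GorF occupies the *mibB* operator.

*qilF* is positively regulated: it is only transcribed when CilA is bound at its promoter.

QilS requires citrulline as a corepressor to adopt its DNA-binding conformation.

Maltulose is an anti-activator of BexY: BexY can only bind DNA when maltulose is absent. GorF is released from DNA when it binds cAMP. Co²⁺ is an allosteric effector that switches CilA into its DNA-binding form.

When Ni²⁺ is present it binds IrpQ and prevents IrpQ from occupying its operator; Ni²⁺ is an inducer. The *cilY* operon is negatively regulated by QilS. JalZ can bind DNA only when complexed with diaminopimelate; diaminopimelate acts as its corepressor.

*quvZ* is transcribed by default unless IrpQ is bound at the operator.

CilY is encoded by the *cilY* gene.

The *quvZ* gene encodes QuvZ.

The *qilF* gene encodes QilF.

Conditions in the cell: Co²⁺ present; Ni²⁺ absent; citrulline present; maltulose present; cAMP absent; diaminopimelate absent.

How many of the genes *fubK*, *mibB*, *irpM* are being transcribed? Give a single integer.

0

Diaminopimelate is absent, so JalZ is inactive.
Ni²⁺ is absent, so IrpQ is active.
With repressor IrpQ bound, *quvZ* is not transcribed.
So QuvZ is not produced.
Required activator QuvZ is absent, so *fubK* is not transcribed.
→ *fubK* is OFF.
Citrulline is present, so QilS is active.
With repressor QilS bound, *cilY* is not transcribed.
So CilY is not produced.
cAMP is absent, so GorF is active.
With repressor GorF bound, *mibB* is not transcribed.
→ *mibB* is OFF.
Co²⁺ is present, so CilA is active.
No repressor is bound and CilA is active, so *qilF* is transcribed.
So QilF is produced and active.
Maltulose is present, so BexY is inactive.
Required activator BexY is absent, so *irpM* is not transcribed.
→ *irpM* is OFF.
0 of the 3 genes are transcribed.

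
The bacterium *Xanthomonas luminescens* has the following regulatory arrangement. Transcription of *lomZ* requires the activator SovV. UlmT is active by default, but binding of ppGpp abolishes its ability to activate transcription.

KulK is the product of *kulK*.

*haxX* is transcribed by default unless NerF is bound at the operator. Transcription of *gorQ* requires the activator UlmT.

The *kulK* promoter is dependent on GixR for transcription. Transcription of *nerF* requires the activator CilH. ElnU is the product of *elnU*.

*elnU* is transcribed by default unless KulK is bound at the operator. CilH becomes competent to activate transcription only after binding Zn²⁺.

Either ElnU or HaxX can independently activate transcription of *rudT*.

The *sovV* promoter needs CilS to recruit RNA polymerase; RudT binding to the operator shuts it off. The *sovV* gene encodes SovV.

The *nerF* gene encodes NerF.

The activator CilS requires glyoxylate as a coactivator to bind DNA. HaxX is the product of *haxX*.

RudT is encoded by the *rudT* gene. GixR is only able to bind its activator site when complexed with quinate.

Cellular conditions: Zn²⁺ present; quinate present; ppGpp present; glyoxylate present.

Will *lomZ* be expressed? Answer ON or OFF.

Quinate is present, so GixR is active.
No repressor is bound and GixR is active, so *kulK* is transcribed.
So KulK is produced and active.
With repressor KulK bound, *elnU* is not transcribed.
So ElnU is not produced.
Zn²⁺ is present, so CilH is active.
No repressor is bound and CilH is active, so *nerF* is transcribed.
So NerF is produced and active.
With repressor NerF bound, *haxX* is not transcribed.
So HaxX is not produced.
No activator is available at the *rudT* promoter, so *rudT* is not transcribed.
So RudT is not produced.
Glyoxylate is present, so CilS is active.
No repressor is bound and CilS is active, so *sovV* is transcribed.
So SovV is produced and active.
No repressor is bound and SovV is active, so *lomZ* is transcribed.

ON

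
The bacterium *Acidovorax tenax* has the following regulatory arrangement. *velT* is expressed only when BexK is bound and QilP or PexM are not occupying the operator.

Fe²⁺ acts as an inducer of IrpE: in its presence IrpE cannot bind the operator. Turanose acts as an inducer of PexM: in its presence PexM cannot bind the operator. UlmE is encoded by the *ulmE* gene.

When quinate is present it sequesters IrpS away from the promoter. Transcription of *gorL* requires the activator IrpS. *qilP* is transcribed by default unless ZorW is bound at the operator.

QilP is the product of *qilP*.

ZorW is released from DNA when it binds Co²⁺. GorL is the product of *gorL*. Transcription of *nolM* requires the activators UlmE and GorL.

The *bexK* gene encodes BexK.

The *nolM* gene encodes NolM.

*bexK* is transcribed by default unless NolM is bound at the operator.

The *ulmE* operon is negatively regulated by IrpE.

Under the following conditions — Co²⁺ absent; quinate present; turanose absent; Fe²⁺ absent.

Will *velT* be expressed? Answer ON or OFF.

OFF

Fe²⁺ is absent, so IrpE is active.
With repressor IrpE bound, *ulmE* is not transcribed.
So UlmE is not produced.
Quinate is present, so IrpS is inactive.
Required activator IrpS is absent, so *gorL* is not transcribed.
So GorL is not produced.
Required activator UlmE is absent, so *nolM* is not transcribed.
So NolM is not produced.
With no repressor bound, *bexK* is transcribed.
So BexK is produced and active.
Co²⁺ is absent, so ZorW is active.
With repressor ZorW bound, *qilP* is not transcribed.
So QilP is not produced.
Turanose is absent, so PexM is active.
With repressor PexM bound, *velT* is not transcribed.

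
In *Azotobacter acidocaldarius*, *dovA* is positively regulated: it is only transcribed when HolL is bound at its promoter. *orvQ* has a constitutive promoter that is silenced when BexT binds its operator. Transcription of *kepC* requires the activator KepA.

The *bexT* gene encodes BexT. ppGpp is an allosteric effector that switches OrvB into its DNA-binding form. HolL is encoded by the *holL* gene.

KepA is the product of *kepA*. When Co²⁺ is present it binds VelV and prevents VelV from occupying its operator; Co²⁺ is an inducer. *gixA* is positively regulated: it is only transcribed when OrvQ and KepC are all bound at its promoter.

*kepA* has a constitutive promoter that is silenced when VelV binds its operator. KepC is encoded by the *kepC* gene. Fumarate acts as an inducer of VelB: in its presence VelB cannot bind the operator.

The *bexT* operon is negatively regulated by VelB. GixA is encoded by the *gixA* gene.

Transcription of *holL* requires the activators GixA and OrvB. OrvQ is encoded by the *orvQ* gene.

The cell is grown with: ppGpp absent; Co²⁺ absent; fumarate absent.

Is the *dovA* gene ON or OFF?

Fumarate is absent, so VelB is active.
With repressor VelB bound, *bexT* is not transcribed.
So BexT is not produced.
With no repressor bound, *orvQ* is transcribed.
So OrvQ is produced and active.
Co²⁺ is absent, so VelV is active.
With repressor VelV bound, *kepA* is not transcribed.
So KepA is not produced.
Required activator KepA is absent, so *kepC* is not transcribed.
So KepC is not produced.
Required activator KepC is absent, so *gixA* is not transcribed.
So GixA is not produced.
ppGpp is absent, so OrvB is inactive.
Required activator GixA is absent, so *holL* is not transcribed.
So HolL is not produced.
Required activator HolL is absent, so *dovA* is not transcribed.

OFF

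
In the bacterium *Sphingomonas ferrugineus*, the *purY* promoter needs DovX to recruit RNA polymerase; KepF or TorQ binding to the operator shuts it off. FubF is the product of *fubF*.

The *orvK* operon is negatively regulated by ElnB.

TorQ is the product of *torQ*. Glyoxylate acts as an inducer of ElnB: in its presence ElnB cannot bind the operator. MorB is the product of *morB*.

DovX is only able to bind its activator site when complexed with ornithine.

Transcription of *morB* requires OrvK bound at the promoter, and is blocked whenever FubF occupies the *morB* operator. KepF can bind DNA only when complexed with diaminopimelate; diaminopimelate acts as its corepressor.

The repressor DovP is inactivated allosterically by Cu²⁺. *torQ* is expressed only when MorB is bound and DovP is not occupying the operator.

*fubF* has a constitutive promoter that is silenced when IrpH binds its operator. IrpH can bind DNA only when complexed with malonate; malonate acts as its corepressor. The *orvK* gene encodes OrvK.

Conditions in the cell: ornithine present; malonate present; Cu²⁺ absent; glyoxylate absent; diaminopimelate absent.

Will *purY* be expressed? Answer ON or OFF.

Diaminopimelate is absent, so KepF is inactive.
Cu²⁺ is absent, so DovP is active.
Glyoxylate is absent, so ElnB is active.
With repressor ElnB bound, *orvK* is not transcribed.
So OrvK is not produced.
Malonate is present, so IrpH is active.
With repressor IrpH bound, *fubF* is not transcribed.
So FubF is not produced.
Required activator OrvK is absent, so *morB* is not transcribed.
So MorB is not produced.
With repressor DovP bound, *torQ* is not transcribed.
So TorQ is not produced.
Ornithine is present, so DovX is active.
No repressor is bound and DovX is active, so *purY* is transcribed.

ON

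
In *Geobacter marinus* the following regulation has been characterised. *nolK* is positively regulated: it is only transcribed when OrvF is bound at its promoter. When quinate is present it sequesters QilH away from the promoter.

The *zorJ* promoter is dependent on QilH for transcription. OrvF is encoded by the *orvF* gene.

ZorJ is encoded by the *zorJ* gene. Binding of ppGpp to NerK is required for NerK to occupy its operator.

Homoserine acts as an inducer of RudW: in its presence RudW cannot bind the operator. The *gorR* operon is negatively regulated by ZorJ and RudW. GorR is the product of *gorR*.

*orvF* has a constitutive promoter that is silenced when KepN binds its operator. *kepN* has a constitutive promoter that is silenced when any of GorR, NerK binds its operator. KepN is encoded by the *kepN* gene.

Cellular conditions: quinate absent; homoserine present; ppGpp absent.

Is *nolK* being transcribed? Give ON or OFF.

Quinate is absent, so QilH is active.
No repressor is bound and QilH is active, so *zorJ* is transcribed.
So ZorJ is produced and active.
Homoserine is present, so RudW is inactive.
With repressor ZorJ bound, *gorR* is not transcribed.
So GorR is not produced.
ppGpp is absent, so NerK is inactive.
With no repressor bound, *kepN* is transcribed.
So KepN is produced and active.
With repressor KepN bound, *orvF* is not transcribed.
So OrvF is not produced.
Required activator OrvF is absent, so *nolK* is not transcribed.

OFF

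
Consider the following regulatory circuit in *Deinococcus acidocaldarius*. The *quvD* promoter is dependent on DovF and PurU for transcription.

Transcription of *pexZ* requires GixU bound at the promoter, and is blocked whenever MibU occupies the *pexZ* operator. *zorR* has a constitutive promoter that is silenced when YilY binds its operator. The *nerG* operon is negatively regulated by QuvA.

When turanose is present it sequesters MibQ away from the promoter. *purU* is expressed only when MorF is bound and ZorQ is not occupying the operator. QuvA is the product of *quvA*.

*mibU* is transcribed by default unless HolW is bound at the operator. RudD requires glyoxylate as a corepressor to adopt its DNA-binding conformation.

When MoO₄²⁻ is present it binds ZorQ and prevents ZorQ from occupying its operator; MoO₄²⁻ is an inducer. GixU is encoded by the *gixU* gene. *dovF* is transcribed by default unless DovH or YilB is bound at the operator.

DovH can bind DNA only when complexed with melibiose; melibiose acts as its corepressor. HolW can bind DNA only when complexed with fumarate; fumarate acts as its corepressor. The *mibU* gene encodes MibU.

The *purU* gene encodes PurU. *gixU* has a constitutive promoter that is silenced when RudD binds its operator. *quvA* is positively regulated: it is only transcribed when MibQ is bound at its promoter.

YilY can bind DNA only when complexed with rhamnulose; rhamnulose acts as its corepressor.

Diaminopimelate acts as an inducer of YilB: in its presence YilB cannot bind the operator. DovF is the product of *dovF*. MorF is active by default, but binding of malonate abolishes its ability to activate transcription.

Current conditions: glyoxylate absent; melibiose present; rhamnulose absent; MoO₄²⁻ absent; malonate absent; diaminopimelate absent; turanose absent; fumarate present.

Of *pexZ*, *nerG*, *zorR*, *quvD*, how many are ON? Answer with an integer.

2

Fumarate is present, so HolW is active.
With repressor HolW bound, *mibU* is not transcribed.
So MibU is not produced.
Glyoxylate is absent, so RudD is inactive.
With no repressor bound, *gixU* is transcribed.
So GixU is produced and active.
No repressor is bound and GixU is active, so *pexZ* is transcribed.
→ *pexZ* is ON.
Turanose is absent, so MibQ is active.
No repressor is bound and MibQ is active, so *quvA* is transcribed.
So QuvA is produced and active.
With repressor QuvA bound, *nerG* is not transcribed.
→ *nerG* is OFF.
Rhamnulose is absent, so YilY is inactive.
With no repressor bound, *zorR* is transcribed.
→ *zorR* is ON.
Melibiose is present, so DovH is active.
Diaminopimelate is absent, so YilB is active.
With repressor DovH bound, *dovF* is not transcribed.
So DovF is not produced.
MoO₄²⁻ is absent, so ZorQ is active.
Malonate is absent, so MorF is active.
With repressor ZorQ bound, *purU* is not transcribed.
So PurU is not produced.
Required activator DovF is absent, so *quvD* is not transcribed.
→ *quvD* is OFF.
2 of the 4 genes are transcribed.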